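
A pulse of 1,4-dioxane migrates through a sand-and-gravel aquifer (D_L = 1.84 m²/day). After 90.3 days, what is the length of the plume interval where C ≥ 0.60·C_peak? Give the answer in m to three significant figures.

36.9 m

The plume is Gaussian with σ = √(2Dt) = √(2 × 1.84 × 90.3) = 18.23 m.
C/C_peak = exp(−Δx²/(2σ²)) = 0.60 ⇒ Δx = σ·√(−2 ln 0.60) = 18.23 × 1.011 = 18.43 m.
Width = 2Δx = 36.9 m.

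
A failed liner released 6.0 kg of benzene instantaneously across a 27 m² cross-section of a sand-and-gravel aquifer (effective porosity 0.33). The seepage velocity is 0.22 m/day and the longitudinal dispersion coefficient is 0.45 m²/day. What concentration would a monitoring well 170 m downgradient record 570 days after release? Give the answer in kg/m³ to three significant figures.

For an instantaneous plane source, C(x,t) = M/(n_e·A·√(4πDt)) · exp(−(x−vt)²/(4Dt)), with n_e·A the pore (flow) area.
Plume center vt = 0.22 × 570 = 125.4 m, so the well at 170 m is 44.6 m downgradient of the peak.
√(4πDt) = 56.77 m, giving peak height M/(n_e·A·√(4πDt)) = 6.0/(0.33 × 27 × 56.77) = 0.01186 kg/m³.
(x−vt)²/(4Dt) = (44.6)²/(4 × 0.45 × 570) = 1.939; exp(−1.939) = 0.1438.
C = 0.01186 × 0.1438 = 0.00171 kg/m³.

0.00171 kg/m³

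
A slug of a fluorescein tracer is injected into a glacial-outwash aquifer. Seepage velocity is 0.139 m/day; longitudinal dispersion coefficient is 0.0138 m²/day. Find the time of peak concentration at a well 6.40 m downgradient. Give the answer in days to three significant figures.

For the 1D instantaneous-source solution, setting ∂C/∂t = 0 at fixed x gives v²t² + 2Dt − x² = 0, so t = (√(D² + v²x²) − D)/v².
√(D² + v²x²) = √(0.0138² + 0.139² × 6.40²) = 0.8897; v² = 0.019321.
t = (0.8897 − 0.0138)/0.019321 = 45.3 days (vs. the pure-advection estimate x/v = 46.0 d).

45.3 days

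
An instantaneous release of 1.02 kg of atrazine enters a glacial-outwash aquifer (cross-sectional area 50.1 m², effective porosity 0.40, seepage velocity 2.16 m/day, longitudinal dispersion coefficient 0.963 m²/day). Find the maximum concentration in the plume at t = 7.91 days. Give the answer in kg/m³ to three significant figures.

The peak of an instantaneous 1D plume sits at x = vt; there the Gaussian factor is 1 and C_max = M/(n_e·A·√(4πDt)), where n_e·A is the pore area the mass is dissolved in.
√(4πDt) = √(4π × 0.963 × 7.91) = 9.784 m, so C_max = 1.02/(0.40 × 50.1 × 9.784) = 0.00520 kg/m³.

0.00520 kg/m³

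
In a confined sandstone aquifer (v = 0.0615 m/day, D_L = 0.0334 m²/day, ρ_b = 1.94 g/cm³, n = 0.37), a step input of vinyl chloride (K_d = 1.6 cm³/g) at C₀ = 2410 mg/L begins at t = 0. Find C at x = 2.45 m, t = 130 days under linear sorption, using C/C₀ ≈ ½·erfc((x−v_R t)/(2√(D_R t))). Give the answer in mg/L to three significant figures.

116 mg/L

Retardation factor R = 1 + ρ_b·K_d/n = 1 + 1.94 × 1.6/0.37 = 9.389.
Sorption retards both mechanisms: v_R = v/R = 0.006550 m/day, D_R = D/R = 0.003557 m²/day.
v_R·t = 0.006550 × 130 = 0.8515 m; 2√(D_R t) = 1.360 m; argument = (2.45 − 0.8515)/1.360 = 1.175.
C = C₀ × ½·erfc(1.175) = 2410 × 0.04829 = 116 mg/L.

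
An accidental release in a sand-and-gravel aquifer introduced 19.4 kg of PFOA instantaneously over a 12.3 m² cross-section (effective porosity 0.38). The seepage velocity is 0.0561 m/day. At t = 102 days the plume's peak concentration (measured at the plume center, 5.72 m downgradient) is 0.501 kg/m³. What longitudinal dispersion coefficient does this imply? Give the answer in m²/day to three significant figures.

0.0535 m²/day

At the plume center C_max = M/(n_e·A·√(4πDt)), so D = M²/(4πt·(n_e·A·C_max)²).
n_e·A·C_max = 0.38 × 12.3 × 0.501 = 2.342 kg/m.
D = 19.4²/(4π × 102 × 2.342²) = 0.0535 m²/day.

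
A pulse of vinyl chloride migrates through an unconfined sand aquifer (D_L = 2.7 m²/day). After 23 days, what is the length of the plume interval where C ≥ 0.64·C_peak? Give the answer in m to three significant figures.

The plume is Gaussian with σ = √(2Dt) = √(2 × 2.7 × 23) = 11.14 m.
C/C_peak = exp(−Δx²/(2σ²)) = 0.64 ⇒ Δx = σ·√(−2 ln 0.64) = 11.14 × 0.9448 = 10.53 m.
Width = 2Δx = 21.1 m.

21.1 m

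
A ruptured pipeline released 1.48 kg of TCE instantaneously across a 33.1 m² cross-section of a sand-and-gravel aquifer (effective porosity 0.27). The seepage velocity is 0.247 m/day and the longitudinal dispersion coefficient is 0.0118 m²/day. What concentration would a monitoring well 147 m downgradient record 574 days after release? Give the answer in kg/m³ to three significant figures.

For an instantaneous plane source, C(x,t) = M/(n_e·A·√(4πDt)) · exp(−(x−vt)²/(4Dt)), with n_e·A the pore (flow) area.
Plume center vt = 0.247 × 574 = 141.778 m, so the well at 147 m is 5.222 m downgradient of the peak.
√(4πDt) = 9.226 m, giving peak height M/(n_e·A·√(4πDt)) = 1.48/(0.27 × 33.1 × 9.226) = 0.01795 kg/m³.
(x−vt)²/(4Dt) = (5.222)²/(4 × 0.0118 × 574) = 1.007; exp(−1.007) = 0.3653.
C = 0.01795 × 0.3653 = 0.00656 kg/m³.

0.00656 kg/m³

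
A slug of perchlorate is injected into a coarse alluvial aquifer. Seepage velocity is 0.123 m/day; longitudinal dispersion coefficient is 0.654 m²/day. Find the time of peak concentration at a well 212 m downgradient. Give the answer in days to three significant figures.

For the 1D instantaneous-source solution, setting ∂C/∂t = 0 at fixed x gives v²t² + 2Dt − x² = 0, so t = (√(D² + v²x²) − D)/v².
√(D² + v²x²) = √(0.654² + 0.123² × 212²) = 26.08; v² = 0.015129.
t = (26.08 − 0.654)/0.015129 = 1680 days (vs. the pure-advection estimate x/v = 1720 d).

1680 days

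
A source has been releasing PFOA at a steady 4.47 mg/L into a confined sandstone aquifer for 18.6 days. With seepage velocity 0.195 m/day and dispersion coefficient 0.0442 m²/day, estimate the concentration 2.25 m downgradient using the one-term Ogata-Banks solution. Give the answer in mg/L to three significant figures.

For a continuous step input, C/C₀ ≈ ½·erfc((x−vt)/(2√(Dt))).
vt = 0.195 × 18.6 = 3.627 m and 2√(Dt) = 2√(0.0442 × 18.6) = 1.813 m.
Argument (x−vt)/(2√(Dt)) = (2.25 − 3.627)/1.813 = -0.7595; ½·erfc(-0.7595) = 0.8586.
C = 4.47 × 0.8586 = 3.84 mg/L.

3.84 mg/L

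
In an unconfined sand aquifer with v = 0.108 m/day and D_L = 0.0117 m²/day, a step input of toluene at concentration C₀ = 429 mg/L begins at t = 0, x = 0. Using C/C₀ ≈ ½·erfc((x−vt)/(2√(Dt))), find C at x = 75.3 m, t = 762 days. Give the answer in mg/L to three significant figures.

408 mg/L

For a continuous step input, C/C₀ ≈ ½·erfc((x−vt)/(2√(Dt))).
vt = 0.108 × 762 = 82.296 m and 2√(Dt) = 2√(0.0117 × 762) = 5.972 m.
Argument (x−vt)/(2√(Dt)) = (75.3 − 82.296)/5.972 = -1.171; ½·erfc(-1.171) = 0.9511.
C = 429 × 0.9511 = 408 mg/L.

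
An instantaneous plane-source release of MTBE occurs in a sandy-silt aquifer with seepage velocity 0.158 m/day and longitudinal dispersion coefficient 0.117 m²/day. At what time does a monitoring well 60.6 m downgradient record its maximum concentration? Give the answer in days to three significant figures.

For the 1D instantaneous-source solution, setting ∂C/∂t = 0 at fixed x gives v²t² + 2Dt − x² = 0, so t = (√(D² + v²x²) − D)/v².
√(D² + v²x²) = √(0.117² + 0.158² × 60.6²) = 9.576; v² = 0.024964.
t = (9.576 − 0.117)/0.024964 = 379 days (vs. the pure-advection estimate x/v = 384 d).

379 days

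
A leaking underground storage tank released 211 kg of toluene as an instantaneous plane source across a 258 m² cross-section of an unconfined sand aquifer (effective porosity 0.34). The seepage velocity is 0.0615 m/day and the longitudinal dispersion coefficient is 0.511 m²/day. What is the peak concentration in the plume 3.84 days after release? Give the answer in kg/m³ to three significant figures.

0.484 kg/m³

The peak of an instantaneous 1D plume sits at x = vt; there the Gaussian factor is 1 and C_max = M/(n_e·A·√(4πDt)), where n_e·A is the pore area the mass is dissolved in.
√(4πDt) = √(4π × 0.511 × 3.84) = 4.966 m, so C_max = 211/(0.34 × 258 × 4.966) = 0.484 kg/m³.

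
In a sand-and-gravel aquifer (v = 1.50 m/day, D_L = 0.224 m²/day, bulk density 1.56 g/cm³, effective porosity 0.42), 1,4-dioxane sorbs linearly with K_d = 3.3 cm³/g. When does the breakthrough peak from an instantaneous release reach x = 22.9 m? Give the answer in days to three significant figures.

Retardation factor R = 1 + ρ_b·K_d/n = 1 + 1.56 × 3.3/0.42 = 13.26.
Sorption retards both mechanisms: v_R = v/R = 0.1131 m/day, D_R = D/R = 0.01689 m²/day.
Peak time from v_R²t² + 2D_R t − x² = 0: t = (√(D_R² + v_R²x²) − D_R)/v_R².
√(D_R² + v_R²x²) = √(0.01689² + 0.1131² × 22.9²) = 2.590; v_R² = 0.01279.
t = (2.590 − 0.01689)/0.01279 = 201 days.

201 days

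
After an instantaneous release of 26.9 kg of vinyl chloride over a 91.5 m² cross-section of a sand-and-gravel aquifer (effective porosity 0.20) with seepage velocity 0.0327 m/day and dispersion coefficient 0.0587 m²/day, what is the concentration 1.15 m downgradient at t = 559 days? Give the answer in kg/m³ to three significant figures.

For an instantaneous plane source, C(x,t) = M/(n_e·A·√(4πDt)) · exp(−(x−vt)²/(4Dt)), with n_e·A the pore (flow) area.
Plume center vt = 0.0327 × 559 = 18.2793 m, so the well at 1.15 m is 17.1293 m upgradient of the peak.
√(4πDt) = 20.31 m, giving peak height M/(n_e·A·√(4πDt)) = 26.9/(0.20 × 91.5 × 20.31) = 0.07238 kg/m³.
(x−vt)²/(4Dt) = (-17.1293)²/(4 × 0.0587 × 559) = 2.235; exp(−2.235) = 0.1070.
C = 0.07238 × 0.1070 = 0.00774 kg/m³.

0.00774 kg/m³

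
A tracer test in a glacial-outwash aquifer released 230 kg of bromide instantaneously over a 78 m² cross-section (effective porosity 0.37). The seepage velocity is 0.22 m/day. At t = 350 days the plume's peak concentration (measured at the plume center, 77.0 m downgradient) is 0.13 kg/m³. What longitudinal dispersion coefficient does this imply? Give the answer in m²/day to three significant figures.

At the plume center C_max = M/(n_e·A·√(4πDt)), so D = M²/(4πt·(n_e·A·C_max)²).
n_e·A·C_max = 0.37 × 78 × 0.13 = 3.752 kg/m.
D = 230²/(4π × 350 × 3.752²) = 0.854 m²/day.

0.854 m²/day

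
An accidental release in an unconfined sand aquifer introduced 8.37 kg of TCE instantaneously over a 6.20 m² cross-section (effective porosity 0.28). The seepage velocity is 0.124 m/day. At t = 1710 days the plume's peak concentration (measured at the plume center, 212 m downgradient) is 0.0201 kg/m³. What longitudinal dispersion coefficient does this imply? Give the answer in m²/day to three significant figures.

At the plume center C_max = M/(n_e·A·√(4πDt)), so D = M²/(4πt·(n_e·A·C_max)²).
n_e·A·C_max = 0.28 × 6.20 × 0.0201 = 0.03489 kg/m.
D = 8.37²/(4π × 1710 × 0.03489²) = 2.68 m²/day.

2.68 m²/day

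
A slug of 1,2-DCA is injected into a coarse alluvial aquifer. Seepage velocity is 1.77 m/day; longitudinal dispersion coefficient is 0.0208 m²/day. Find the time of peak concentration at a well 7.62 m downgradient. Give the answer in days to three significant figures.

For the 1D instantaneous-source solution, setting ∂C/∂t = 0 at fixed x gives v²t² + 2Dt − x² = 0, so t = (√(D² + v²x²) − D)/v².
√(D² + v²x²) = √(0.0208² + 1.77² × 7.62²) = 13.49; v² = 3.1329.
t = (13.49 − 0.0208)/3.1329 = 4.30 days (vs. the pure-advection estimate x/v = 4.31 d).

4.30 days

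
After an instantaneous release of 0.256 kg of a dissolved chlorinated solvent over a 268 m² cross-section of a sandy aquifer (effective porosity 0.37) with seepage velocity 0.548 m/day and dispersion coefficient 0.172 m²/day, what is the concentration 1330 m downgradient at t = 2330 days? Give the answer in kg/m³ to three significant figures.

For an instantaneous plane source, C(x,t) = M/(n_e·A·√(4πDt)) · exp(−(x−vt)²/(4Dt)), with n_e·A the pore (flow) area.
Plume center vt = 0.548 × 2330 = 1276.84 m, so the well at 1330 m is 53.16 m downgradient of the peak.
√(4πDt) = 70.97 m, giving peak height M/(n_e·A·√(4πDt)) = 0.256/(0.37 × 268 × 70.97) = 3.638e-05 kg/m³.
(x−vt)²/(4Dt) = (53.16)²/(4 × 0.172 × 2330) = 1.763; exp(−1.763) = 0.1715.
C = 3.638e-05 × 0.1715 = 6.24e-06 kg/m³.

6.24e-06 kg/m³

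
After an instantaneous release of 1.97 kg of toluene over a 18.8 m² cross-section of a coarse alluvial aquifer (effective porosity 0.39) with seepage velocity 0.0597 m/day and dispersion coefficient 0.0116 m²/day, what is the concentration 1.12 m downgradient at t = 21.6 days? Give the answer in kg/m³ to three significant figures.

0.147 kg/m³

For an instantaneous plane source, C(x,t) = M/(n_e·A·√(4πDt)) · exp(−(x−vt)²/(4Dt)), with n_e·A the pore (flow) area.
Plume center vt = 0.0597 × 21.6 = 1.28952 m, so the well at 1.12 m is 0.16952 m upgradient of the peak.
√(4πDt) = 1.774 m, giving peak height M/(n_e·A·√(4πDt)) = 1.97/(0.39 × 18.8 × 1.774) = 0.1515 kg/m³.
(x−vt)²/(4Dt) = (-0.16952)²/(4 × 0.0116 × 21.6) = 0.02867; exp(−0.02867) = 0.9717.
C = 0.1515 × 0.9717 = 0.147 kg/m³.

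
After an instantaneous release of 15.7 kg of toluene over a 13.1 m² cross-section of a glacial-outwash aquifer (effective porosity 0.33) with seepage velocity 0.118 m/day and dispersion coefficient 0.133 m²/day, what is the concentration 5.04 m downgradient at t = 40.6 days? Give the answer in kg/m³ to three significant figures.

For an instantaneous plane source, C(x,t) = M/(n_e·A·√(4πDt)) · exp(−(x−vt)²/(4Dt)), with n_e·A the pore (flow) area.
Plume center vt = 0.118 × 40.6 = 4.7908 m, so the well at 5.04 m is 0.2492 m downgradient of the peak.
√(4πDt) = 8.237 m, giving peak height M/(n_e·A·√(4πDt)) = 15.7/(0.33 × 13.1 × 8.237) = 0.4409 kg/m³.
(x−vt)²/(4Dt) = (0.2492)²/(4 × 0.133 × 40.6) = 0.002875; exp(−0.002875) = 0.9971.
C = 0.4409 × 0.9971 = 0.440 kg/m³.

0.440 kg/m³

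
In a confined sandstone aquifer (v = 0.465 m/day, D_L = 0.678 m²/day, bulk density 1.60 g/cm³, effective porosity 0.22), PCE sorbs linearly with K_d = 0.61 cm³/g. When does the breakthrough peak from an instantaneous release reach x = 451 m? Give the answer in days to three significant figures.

Retardation factor R = 1 + ρ_b·K_d/n = 1 + 1.60 × 0.61/0.22 = 5.436.
Sorption retards both mechanisms: v_R = v/R = 0.08554 m/day, D_R = D/R = 0.1247 m²/day.
Peak time from v_R²t² + 2D_R t − x² = 0: t = (√(D_R² + v_R²x²) − D_R)/v_R².
√(D_R² + v_R²x²) = √(0.1247² + 0.08554² × 451²) = 38.58; v_R² = 0.007317.
t = (38.58 − 0.1247)/0.007317 = 5260 days.

5260 days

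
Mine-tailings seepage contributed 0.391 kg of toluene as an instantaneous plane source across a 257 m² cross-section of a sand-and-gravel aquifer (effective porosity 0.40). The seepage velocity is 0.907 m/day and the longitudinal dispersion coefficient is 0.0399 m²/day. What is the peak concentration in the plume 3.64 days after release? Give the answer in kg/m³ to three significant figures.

The peak of an instantaneous 1D plume sits at x = vt; there the Gaussian factor is 1 and C_max = M/(n_e·A·√(4πDt)), where n_e·A is the pore area the mass is dissolved in.
√(4πDt) = √(4π × 0.0399 × 3.64) = 1.351 m, so C_max = 0.391/(0.40 × 257 × 1.351) = 0.00282 kg/m³.

0.00282 kg/m³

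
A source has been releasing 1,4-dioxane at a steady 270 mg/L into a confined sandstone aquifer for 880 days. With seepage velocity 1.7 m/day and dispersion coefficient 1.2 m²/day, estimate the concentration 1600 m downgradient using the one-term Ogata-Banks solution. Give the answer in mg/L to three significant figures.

For a continuous step input, C/C₀ ≈ ½·erfc((x−vt)/(2√(Dt))).
vt = 1.7 × 880 = 1496 m and 2√(Dt) = 2√(1.2 × 880) = 64.99 m.
Argument (x−vt)/(2√(Dt)) = (1600 − 1496)/64.99 = 1.600; ½·erfc(1.600) = 0.01183.
C = 270 × 0.01183 = 3.19 mg/L.

3.19 mg/L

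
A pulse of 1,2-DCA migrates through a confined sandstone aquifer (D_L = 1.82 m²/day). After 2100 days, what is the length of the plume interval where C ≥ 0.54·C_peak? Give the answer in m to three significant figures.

The plume is Gaussian with σ = √(2Dt) = √(2 × 1.82 × 2100) = 87.43 m.
C/C_peak = exp(−Δx²/(2σ²)) = 0.54 ⇒ Δx = σ·√(−2 ln 0.54) = 87.43 × 1.110 = 97.05 m.
Width = 2Δx = 194 m.

194 m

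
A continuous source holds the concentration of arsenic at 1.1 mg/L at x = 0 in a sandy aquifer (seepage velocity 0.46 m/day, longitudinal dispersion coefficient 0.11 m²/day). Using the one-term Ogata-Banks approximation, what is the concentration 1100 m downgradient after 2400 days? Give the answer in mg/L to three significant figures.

For a continuous step input, C/C₀ ≈ ½·erfc((x−vt)/(2√(Dt))).
vt = 0.46 × 2400 = 1104 m and 2√(Dt) = 2√(0.11 × 2400) = 32.50 m.
Argument (x−vt)/(2√(Dt)) = (1100 − 1104)/32.50 = -0.1231; ½·erfc(-0.1231) = 0.5691.
C = 1.1 × 0.5691 = 0.626 mg/L.

0.626 mg/L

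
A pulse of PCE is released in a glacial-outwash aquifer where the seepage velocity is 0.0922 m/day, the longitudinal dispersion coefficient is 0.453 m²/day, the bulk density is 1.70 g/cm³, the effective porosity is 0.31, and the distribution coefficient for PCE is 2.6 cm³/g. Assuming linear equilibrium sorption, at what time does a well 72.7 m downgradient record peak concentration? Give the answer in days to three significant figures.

Retardation factor R = 1 + ρ_b·K_d/n = 1 + 1.70 × 2.6/0.31 = 15.26.
Sorption retards both mechanisms: v_R = v/R = 0.006042 m/day, D_R = D/R = 0.02969 m²/day.
Peak time from v_R²t² + 2D_R t − x² = 0: t = (√(D_R² + v_R²x²) − D_R)/v_R².
√(D_R² + v_R²x²) = √(0.02969² + 0.006042² × 72.7²) = 0.4403; v_R² = 3.651e-05.
t = (0.4403 − 0.02969)/3.651e-05 = 11200 days.

11200 days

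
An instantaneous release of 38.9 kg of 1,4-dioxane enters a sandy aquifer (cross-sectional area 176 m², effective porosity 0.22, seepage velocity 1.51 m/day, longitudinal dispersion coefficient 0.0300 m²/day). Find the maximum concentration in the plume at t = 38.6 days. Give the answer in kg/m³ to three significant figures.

0.263 kg/m³

The peak of an instantaneous 1D plume sits at x = vt; there the Gaussian factor is 1 and C_max = M/(n_e·A·√(4πDt)), where n_e·A is the pore area the mass is dissolved in.
√(4πDt) = √(4π × 0.0300 × 38.6) = 3.815 m, so C_max = 38.9/(0.22 × 176 × 3.815) = 0.263 kg/m³.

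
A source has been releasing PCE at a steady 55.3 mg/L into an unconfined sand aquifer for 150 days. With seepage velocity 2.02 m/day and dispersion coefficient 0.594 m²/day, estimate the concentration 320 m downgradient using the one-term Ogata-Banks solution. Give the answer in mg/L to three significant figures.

5.61 mg/L

For a continuous step input, C/C₀ ≈ ½·erfc((x−vt)/(2√(Dt))).
vt = 2.02 × 150 = 303 m and 2√(Dt) = 2√(0.594 × 150) = 18.88 m.
Argument (x−vt)/(2√(Dt)) = (320 − 303)/18.88 = 0.9004; ½·erfc(0.9004) = 0.1014.
C = 55.3 × 0.1014 = 5.61 mg/L.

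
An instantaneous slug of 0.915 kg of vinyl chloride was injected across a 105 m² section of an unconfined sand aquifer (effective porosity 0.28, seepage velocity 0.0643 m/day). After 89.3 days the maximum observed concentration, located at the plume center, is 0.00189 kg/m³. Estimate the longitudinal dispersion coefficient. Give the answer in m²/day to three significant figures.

0.242 m²/day

At the plume center C_max = M/(n_e·A·√(4πDt)), so D = M²/(4πt·(n_e·A·C_max)²).
n_e·A·C_max = 0.28 × 105 × 0.00189 = 0.05557 kg/m.
D = 0.915²/(4π × 89.3 × 0.05557²) = 0.242 m²/day.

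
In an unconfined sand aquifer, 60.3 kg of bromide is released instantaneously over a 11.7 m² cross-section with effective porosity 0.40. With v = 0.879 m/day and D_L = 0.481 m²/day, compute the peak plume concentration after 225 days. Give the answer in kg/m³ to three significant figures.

The peak of an instantaneous 1D plume sits at x = vt; there the Gaussian factor is 1 and C_max = M/(n_e·A·√(4πDt)), where n_e·A is the pore area the mass is dissolved in.
√(4πDt) = √(4π × 0.481 × 225) = 36.88 m, so C_max = 60.3/(0.40 × 11.7 × 36.88) = 0.349 kg/m³.

0.349 kg/m³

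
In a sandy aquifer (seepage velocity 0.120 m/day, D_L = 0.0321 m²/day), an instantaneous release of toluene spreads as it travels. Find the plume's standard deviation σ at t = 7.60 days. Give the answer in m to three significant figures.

0.699 m

Dispersive spreading gives a Gaussian with σ² = 2Dt; advection only shifts the center.
σ = √(2 × 0.0321 × 7.60) = 0.699 m.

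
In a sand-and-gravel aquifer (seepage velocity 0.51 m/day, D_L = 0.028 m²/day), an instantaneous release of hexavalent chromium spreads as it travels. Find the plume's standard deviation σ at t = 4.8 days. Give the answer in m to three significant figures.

Dispersive spreading gives a Gaussian with σ² = 2Dt; advection only shifts the center.
σ = √(2 × 0.028 × 4.8) = 0.518 m.

0.518 m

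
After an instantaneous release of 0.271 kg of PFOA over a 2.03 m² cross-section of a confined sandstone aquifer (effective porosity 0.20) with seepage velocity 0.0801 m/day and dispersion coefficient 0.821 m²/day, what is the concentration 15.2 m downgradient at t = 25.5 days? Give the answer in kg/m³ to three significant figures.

For an instantaneous plane source, C(x,t) = M/(n_e·A·√(4πDt)) · exp(−(x−vt)²/(4Dt)), with n_e·A the pore (flow) area.
Plume center vt = 0.0801 × 25.5 = 2.04255 m, so the well at 15.2 m is 13.15745 m downgradient of the peak.
√(4πDt) = 16.22 m, giving peak height M/(n_e·A·√(4πDt)) = 0.271/(0.20 × 2.03 × 16.22) = 0.04115 kg/m³.
(x−vt)²/(4Dt) = (13.15745)²/(4 × 0.821 × 25.5) = 2.067; exp(−2.067) = 0.1266.
C = 0.04115 × 0.1266 = 0.00521 kg/m³.

0.00521 kg/m³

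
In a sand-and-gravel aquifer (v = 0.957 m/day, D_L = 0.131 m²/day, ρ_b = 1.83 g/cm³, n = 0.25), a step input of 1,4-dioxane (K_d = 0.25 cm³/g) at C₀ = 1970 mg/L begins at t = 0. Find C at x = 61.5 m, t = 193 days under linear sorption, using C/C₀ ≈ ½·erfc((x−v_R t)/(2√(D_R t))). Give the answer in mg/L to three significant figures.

1600 mg/L

Retardation factor R = 1 + ρ_b·K_d/n = 1 + 1.83 × 0.25/0.25 = 2.830.
Sorption retards both mechanisms: v_R = v/R = 0.3382 m/day, D_R = D/R = 0.04629 m²/day.
v_R·t = 0.3382 × 193 = 65.2726 m; 2√(D_R t) = 5.978 m; argument = (61.5 − 65.2726)/5.978 = -0.6311.
C = C₀ × ½·erfc(-0.6311) = 1970 × 0.8139 = 1600 mg/L.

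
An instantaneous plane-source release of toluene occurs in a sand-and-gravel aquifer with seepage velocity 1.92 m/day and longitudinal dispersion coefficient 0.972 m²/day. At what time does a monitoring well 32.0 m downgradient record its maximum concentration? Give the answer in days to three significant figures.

16.4 days

For the 1D instantaneous-source solution, setting ∂C/∂t = 0 at fixed x gives v²t² + 2Dt − x² = 0, so t = (√(D² + v²x²) − D)/v².
√(D² + v²x²) = √(0.972² + 1.92² × 32.0²) = 61.45; v² = 3.6864.
t = (61.45 − 0.972)/3.6864 = 16.4 days (vs. the pure-advection estimate x/v = 16.7 d).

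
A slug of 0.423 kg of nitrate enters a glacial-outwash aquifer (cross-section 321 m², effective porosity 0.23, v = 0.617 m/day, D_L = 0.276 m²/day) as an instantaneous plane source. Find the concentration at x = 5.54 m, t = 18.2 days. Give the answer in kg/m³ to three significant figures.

0.000144 kg/m³

For an instantaneous plane source, C(x,t) = M/(n_e·A·√(4πDt)) · exp(−(x−vt)²/(4Dt)), with n_e·A the pore (flow) area.
Plume center vt = 0.617 × 18.2 = 11.2294 m, so the well at 5.54 m is 5.6894 m upgradient of the peak.
√(4πDt) = 7.945 m, giving peak height M/(n_e·A·√(4πDt)) = 0.423/(0.23 × 321 × 7.945) = 0.0007211 kg/m³.
(x−vt)²/(4Dt) = (-5.6894)²/(4 × 0.276 × 18.2) = 1.611; exp(−1.611) = 0.1997.
C = 0.0007211 × 0.1997 = 0.000144 kg/m³.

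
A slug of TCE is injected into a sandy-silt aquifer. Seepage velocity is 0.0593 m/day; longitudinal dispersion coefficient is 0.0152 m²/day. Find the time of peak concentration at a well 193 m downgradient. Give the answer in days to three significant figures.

For the 1D instantaneous-source solution, setting ∂C/∂t = 0 at fixed x gives v²t² + 2Dt − x² = 0, so t = (√(D² + v²x²) − D)/v².
√(D² + v²x²) = √(0.0152² + 0.0593² × 193²) = 11.44; v² = 0.00351649.
t = (11.44 − 0.0152)/0.00351649 = 3250 days (vs. the pure-advection estimate x/v = 3250 d).

3250 days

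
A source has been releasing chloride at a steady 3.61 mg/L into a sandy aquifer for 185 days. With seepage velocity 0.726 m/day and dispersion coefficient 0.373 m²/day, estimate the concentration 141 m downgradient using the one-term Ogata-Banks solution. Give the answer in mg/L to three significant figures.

For a continuous step input, C/C₀ ≈ ½·erfc((x−vt)/(2√(Dt))).
vt = 0.726 × 185 = 134.31 m and 2√(Dt) = 2√(0.373 × 185) = 16.61 m.
Argument (x−vt)/(2√(Dt)) = (141 − 134.31)/16.61 = 0.4028; ½·erfc(0.4028) = 0.2845.
C = 3.61 × 0.2845 = 1.03 mg/L.

1.03 mg/L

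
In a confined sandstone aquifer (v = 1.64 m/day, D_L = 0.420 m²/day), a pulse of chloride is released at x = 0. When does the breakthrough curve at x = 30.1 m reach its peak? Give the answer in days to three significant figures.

18.2 days

For the 1D instantaneous-source solution, setting ∂C/∂t = 0 at fixed x gives v²t² + 2Dt − x² = 0, so t = (√(D² + v²x²) − D)/v².
√(D² + v²x²) = √(0.420² + 1.64² × 30.1²) = 49.37; v² = 2.6896.
t = (49.37 − 0.420)/2.6896 = 18.2 days (vs. the pure-advection estimate x/v = 18.4 d).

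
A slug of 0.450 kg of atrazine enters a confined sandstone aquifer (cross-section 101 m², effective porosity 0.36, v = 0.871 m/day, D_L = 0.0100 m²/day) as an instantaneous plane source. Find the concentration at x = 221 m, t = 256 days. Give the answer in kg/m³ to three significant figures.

For an instantaneous plane source, C(x,t) = M/(n_e·A·√(4πDt)) · exp(−(x−vt)²/(4Dt)), with n_e·A the pore (flow) area.
Plume center vt = 0.871 × 256 = 222.976 m, so the well at 221 m is 1.976 m upgradient of the peak.
√(4πDt) = 5.672 m, giving peak height M/(n_e·A·√(4πDt)) = 0.450/(0.36 × 101 × 5.672) = 0.002182 kg/m³.
(x−vt)²/(4Dt) = (-1.976)²/(4 × 0.0100 × 256) = 0.3813; exp(−0.3813) = 0.6830.
C = 0.002182 × 0.6830 = 0.00149 kg/m³.

0.00149 kg/m³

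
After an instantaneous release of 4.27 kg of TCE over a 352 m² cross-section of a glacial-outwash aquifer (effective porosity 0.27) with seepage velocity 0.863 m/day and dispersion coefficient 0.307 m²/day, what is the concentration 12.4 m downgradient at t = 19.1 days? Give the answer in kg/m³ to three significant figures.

For an instantaneous plane source, C(x,t) = M/(n_e·A·√(4πDt)) · exp(−(x−vt)²/(4Dt)), with n_e·A the pore (flow) area.
Plume center vt = 0.863 × 19.1 = 16.4833 m, so the well at 12.4 m is 4.0833 m upgradient of the peak.
√(4πDt) = 8.584 m, giving peak height M/(n_e·A·√(4πDt)) = 4.27/(0.27 × 352 × 8.584) = 0.005234 kg/m³.
(x−vt)²/(4Dt) = (-4.0833)²/(4 × 0.307 × 19.1) = 0.7109; exp(−0.7109) = 0.4912.
C = 0.005234 × 0.4912 = 0.00257 kg/m³.

0.00257 kg/m³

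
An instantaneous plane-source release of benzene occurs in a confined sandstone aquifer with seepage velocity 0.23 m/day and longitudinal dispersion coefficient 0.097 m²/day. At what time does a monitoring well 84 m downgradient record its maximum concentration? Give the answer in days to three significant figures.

For the 1D instantaneous-source solution, setting ∂C/∂t = 0 at fixed x gives v²t² + 2Dt − x² = 0, so t = (√(D² + v²x²) − D)/v².
√(D² + v²x²) = √(0.097² + 0.23² × 84²) = 19.32; v² = 0.0529.
t = (19.32 − 0.097)/0.0529 = 363 days (vs. the pure-advection estimate x/v = 365 d).

363 days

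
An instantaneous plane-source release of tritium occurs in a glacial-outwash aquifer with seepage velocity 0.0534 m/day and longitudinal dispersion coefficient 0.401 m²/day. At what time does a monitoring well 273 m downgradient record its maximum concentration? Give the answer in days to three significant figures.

4970 days

For the 1D instantaneous-source solution, setting ∂C/∂t = 0 at fixed x gives v²t² + 2Dt − x² = 0, so t = (√(D² + v²x²) − D)/v².
√(D² + v²x²) = √(0.401² + 0.0534² × 273²) = 14.58; v² = 0.00285156.
t = (14.58 − 0.401)/0.00285156 = 4970 days (vs. the pure-advection estimate x/v = 5110 d).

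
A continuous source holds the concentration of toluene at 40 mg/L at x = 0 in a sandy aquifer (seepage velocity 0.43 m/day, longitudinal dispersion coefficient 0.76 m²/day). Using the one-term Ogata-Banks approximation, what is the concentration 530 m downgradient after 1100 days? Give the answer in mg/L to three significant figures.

For a continuous step input, C/C₀ ≈ ½·erfc((x−vt)/(2√(Dt))).
vt = 0.43 × 1100 = 473 m and 2√(Dt) = 2√(0.76 × 1100) = 57.83 m.
Argument (x−vt)/(2√(Dt)) = (530 − 473)/57.83 = 0.9856; ½·erfc(0.9856) = 0.08168.
C = 40 × 0.08168 = 3.27 mg/L.

3.27 mg/L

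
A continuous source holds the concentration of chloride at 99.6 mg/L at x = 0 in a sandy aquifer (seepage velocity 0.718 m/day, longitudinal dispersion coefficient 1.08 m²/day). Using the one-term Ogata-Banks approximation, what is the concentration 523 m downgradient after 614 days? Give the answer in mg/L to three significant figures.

For a continuous step input, C/C₀ ≈ ½·erfc((x−vt)/(2√(Dt))).
vt = 0.718 × 614 = 440.852 m and 2√(Dt) = 2√(1.08 × 614) = 51.50 m.
Argument (x−vt)/(2√(Dt)) = (523 − 440.852)/51.50 = 1.595; ½·erfc(1.595) = 0.01205.
C = 99.6 × 0.01205 = 1.20 mg/L.

1.20 mg/L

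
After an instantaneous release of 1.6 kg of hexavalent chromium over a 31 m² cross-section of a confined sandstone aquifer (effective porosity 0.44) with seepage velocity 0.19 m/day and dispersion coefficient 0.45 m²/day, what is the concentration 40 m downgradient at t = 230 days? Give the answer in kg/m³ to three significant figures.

For an instantaneous plane source, C(x,t) = M/(n_e·A·√(4πDt)) · exp(−(x−vt)²/(4Dt)), with n_e·A the pore (flow) area.
Plume center vt = 0.19 × 230 = 43.7 m, so the well at 40 m is 3.7 m upgradient of the peak.
√(4πDt) = 36.06 m, giving peak height M/(n_e·A·√(4πDt)) = 1.6/(0.44 × 31 × 36.06) = 0.003253 kg/m³.
(x−vt)²/(4Dt) = (-3.7)²/(4 × 0.45 × 230) = 0.03307; exp(−0.03307) = 0.9675.
C = 0.003253 × 0.9675 = 0.00315 kg/m³.

0.00315 kg/m³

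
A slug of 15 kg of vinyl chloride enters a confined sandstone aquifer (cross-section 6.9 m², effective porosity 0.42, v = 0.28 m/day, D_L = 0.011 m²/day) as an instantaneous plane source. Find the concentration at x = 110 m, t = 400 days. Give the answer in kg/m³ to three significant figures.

0.555 kg/m³

For an instantaneous plane source, C(x,t) = M/(n_e·A·√(4πDt)) · exp(−(x−vt)²/(4Dt)), with n_e·A the pore (flow) area.
Plume center vt = 0.28 × 400 = 112 m, so the well at 110 m is 2 m upgradient of the peak.
√(4πDt) = 7.436 m, giving peak height M/(n_e·A·√(4πDt)) = 15/(0.42 × 6.9 × 7.436) = 0.6961 kg/m³.
(x−vt)²/(4Dt) = (-2)²/(4 × 0.011 × 400) = 0.2273; exp(−0.2273) = 0.7967.
C = 0.6961 × 0.7967 = 0.555 kg/m³.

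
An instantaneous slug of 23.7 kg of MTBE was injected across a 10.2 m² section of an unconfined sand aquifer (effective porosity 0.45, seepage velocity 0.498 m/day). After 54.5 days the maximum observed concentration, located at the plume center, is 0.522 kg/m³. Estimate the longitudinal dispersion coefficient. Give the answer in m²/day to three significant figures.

At the plume center C_max = M/(n_e·A·√(4πDt)), so D = M²/(4πt·(n_e·A·C_max)²).
n_e·A·C_max = 0.45 × 10.2 × 0.522 = 2.396 kg/m.
D = 23.7²/(4π × 54.5 × 2.396²) = 0.143 m²/day.

0.143 m²/day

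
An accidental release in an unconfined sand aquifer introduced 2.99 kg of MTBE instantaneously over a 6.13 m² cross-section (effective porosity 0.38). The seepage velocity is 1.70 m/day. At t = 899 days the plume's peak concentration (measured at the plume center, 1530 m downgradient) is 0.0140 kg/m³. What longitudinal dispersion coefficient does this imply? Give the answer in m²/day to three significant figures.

0.744 m²/day

At the plume center C_max = M/(n_e·A·√(4πDt)), so D = M²/(4πt·(n_e·A·C_max)²).
n_e·A·C_max = 0.38 × 6.13 × 0.0140 = 0.03261 kg/m.
D = 2.99²/(4π × 899 × 0.03261²) = 0.744 m²/day.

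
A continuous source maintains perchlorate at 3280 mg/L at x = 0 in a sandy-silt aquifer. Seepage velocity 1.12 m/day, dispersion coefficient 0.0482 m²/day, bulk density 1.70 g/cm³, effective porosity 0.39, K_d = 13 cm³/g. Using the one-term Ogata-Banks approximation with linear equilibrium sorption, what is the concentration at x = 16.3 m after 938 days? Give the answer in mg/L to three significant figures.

Retardation factor R = 1 + ρ_b·K_d/n = 1 + 1.70 × 13/0.39 = 57.67.
Sorption retards both mechanisms: v_R = v/R = 0.01942 m/day, D_R = D/R = 0.0008358 m²/day.
v_R·t = 0.01942 × 938 = 18.21596 m; 2√(D_R t) = 1.771 m; argument = (16.3 − 18.21596)/1.771 = -1.082.
C = C₀ × ½·erfc(-1.082) = 3280 × 0.9370 = 3070 mg/L.

3070 mg/L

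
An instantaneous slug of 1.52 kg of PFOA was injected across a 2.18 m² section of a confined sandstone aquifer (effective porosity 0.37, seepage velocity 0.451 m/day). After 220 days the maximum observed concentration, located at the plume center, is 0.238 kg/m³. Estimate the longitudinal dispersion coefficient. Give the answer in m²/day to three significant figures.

0.0227 m²/day

At the plume center C_max = M/(n_e·A·√(4πDt)), so D = M²/(4πt·(n_e·A·C_max)²).
n_e·A·C_max = 0.37 × 2.18 × 0.238 = 0.1920 kg/m.
D = 1.52²/(4π × 220 × 0.1920²) = 0.0227 m²/day.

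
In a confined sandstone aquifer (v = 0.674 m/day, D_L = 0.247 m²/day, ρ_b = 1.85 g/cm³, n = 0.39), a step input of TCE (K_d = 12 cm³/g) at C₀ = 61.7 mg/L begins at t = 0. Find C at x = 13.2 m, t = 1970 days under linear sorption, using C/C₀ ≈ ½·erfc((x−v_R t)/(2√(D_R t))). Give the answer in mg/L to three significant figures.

Retardation factor R = 1 + ρ_b·K_d/n = 1 + 1.85 × 12/0.39 = 57.92.
Sorption retards both mechanisms: v_R = v/R = 0.01164 m/day, D_R = D/R = 0.004265 m²/day.
v_R·t = 0.01164 × 1970 = 22.9308 m; 2√(D_R t) = 5.797 m; argument = (13.2 − 22.9308)/5.797 = -1.679.
C = C₀ × ½·erfc(-1.679) = 61.7 × 0.9912 = 61.2 mg/L.

61.2 mg/L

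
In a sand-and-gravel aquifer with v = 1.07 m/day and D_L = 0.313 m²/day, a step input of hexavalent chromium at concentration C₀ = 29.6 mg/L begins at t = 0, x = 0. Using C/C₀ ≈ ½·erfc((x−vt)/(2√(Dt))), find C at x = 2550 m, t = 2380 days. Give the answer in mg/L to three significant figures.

For a continuous step input, C/C₀ ≈ ½·erfc((x−vt)/(2√(Dt))).
vt = 1.07 × 2380 = 2546.6 m and 2√(Dt) = 2√(0.313 × 2380) = 54.59 m.
Argument (x−vt)/(2√(Dt)) = (2550 − 2546.6)/54.59 = 0.06228; ½·erfc(0.06228) = 0.4649.
C = 29.6 × 0.4649 = 13.8 mg/L.

13.8 mg/L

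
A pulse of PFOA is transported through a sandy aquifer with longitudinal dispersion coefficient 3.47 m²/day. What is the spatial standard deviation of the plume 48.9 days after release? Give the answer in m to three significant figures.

Dispersive spreading gives a Gaussian with σ² = 2Dt; advection only shifts the center.
σ = √(2 × 3.47 × 48.9) = 18.4 m.

18.4 m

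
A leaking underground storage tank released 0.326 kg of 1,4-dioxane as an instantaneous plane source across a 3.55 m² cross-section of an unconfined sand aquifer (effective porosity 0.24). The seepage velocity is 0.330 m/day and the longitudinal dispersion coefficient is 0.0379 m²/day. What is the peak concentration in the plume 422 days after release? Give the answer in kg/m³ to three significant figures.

0.0270 kg/m³

The peak of an instantaneous 1D plume sits at x = vt; there the Gaussian factor is 1 and C_max = M/(n_e·A·√(4πDt)), where n_e·A is the pore area the mass is dissolved in.
√(4πDt) = √(4π × 0.0379 × 422) = 14.18 m, so C_max = 0.326/(0.24 × 3.55 × 14.18) = 0.0270 kg/m³.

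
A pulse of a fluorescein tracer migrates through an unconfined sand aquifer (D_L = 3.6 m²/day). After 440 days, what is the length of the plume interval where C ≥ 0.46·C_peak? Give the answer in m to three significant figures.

The plume is Gaussian with σ = √(2Dt) = √(2 × 3.6 × 440) = 56.28 m.
C/C_peak = exp(−Δx²/(2σ²)) = 0.46 ⇒ Δx = σ·√(−2 ln 0.46) = 56.28 × 1.246 = 70.12 m.
Width = 2Δx = 140 m.

140 m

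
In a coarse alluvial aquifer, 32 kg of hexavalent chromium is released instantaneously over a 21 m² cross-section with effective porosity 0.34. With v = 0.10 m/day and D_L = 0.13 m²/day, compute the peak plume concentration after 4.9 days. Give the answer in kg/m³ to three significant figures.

The peak of an instantaneous 1D plume sits at x = vt; there the Gaussian factor is 1 and C_max = M/(n_e·A·√(4πDt)), where n_e·A is the pore area the mass is dissolved in.
√(4πDt) = √(4π × 0.13 × 4.9) = 2.829 m, so C_max = 32/(0.34 × 21 × 2.829) = 1.58 kg/m³.

1.58 kg/m³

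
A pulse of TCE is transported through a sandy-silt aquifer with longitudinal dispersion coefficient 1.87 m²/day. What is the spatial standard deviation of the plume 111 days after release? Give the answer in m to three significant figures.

20.4 m

Dispersive spreading gives a Gaussian with σ² = 2Dt; advection only shifts the center.
σ = √(2 × 1.87 × 111) = 20.4 m.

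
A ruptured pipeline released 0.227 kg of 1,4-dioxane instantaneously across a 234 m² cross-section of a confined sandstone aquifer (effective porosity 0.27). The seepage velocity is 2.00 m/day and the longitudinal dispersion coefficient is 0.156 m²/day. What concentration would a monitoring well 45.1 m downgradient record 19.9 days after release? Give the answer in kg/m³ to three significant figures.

For an instantaneous plane source, C(x,t) = M/(n_e·A·√(4πDt)) · exp(−(x−vt)²/(4Dt)), with n_e·A the pore (flow) area.
Plume center vt = 2.00 × 19.9 = 39.8 m, so the well at 45.1 m is 5.3 m downgradient of the peak.
√(4πDt) = 6.246 m, giving peak height M/(n_e·A·√(4πDt)) = 0.227/(0.27 × 234 × 6.246) = 0.0005752 kg/m³.
(x−vt)²/(4Dt) = (5.3)²/(4 × 0.156 × 19.9) = 2.262; exp(−2.262) = 0.1041.
C = 0.0005752 × 0.1041 = 5.99e-05 kg/m³.

5.99e-05 kg/m³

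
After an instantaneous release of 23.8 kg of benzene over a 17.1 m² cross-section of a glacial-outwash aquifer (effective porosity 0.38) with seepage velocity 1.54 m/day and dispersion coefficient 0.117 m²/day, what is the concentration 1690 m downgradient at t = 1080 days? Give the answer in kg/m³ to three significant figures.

0.0222 kg/m³

For an instantaneous plane source, C(x,t) = M/(n_e·A·√(4πDt)) · exp(−(x−vt)²/(4Dt)), with n_e·A the pore (flow) area.
Plume center vt = 1.54 × 1080 = 1663.2 m, so the well at 1690 m is 26.8 m downgradient of the peak.
√(4πDt) = 39.85 m, giving peak height M/(n_e·A·√(4πDt)) = 23.8/(0.38 × 17.1 × 39.85) = 0.09191 kg/m³.
(x−vt)²/(4Dt) = (26.8)²/(4 × 0.117 × 1080) = 1.421; exp(−1.421) = 0.2415.
C = 0.09191 × 0.2415 = 0.0222 kg/m³.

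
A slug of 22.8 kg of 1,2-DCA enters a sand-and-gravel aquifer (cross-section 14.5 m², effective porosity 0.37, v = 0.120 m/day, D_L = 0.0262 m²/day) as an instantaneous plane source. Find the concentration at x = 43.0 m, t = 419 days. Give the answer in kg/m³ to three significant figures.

0.108 kg/m³

For an instantaneous plane source, C(x,t) = M/(n_e·A·√(4πDt)) · exp(−(x−vt)²/(4Dt)), with n_e·A the pore (flow) area.
Plume center vt = 0.120 × 419 = 50.28 m, so the well at 43.0 m is 7.28 m upgradient of the peak.
√(4πDt) = 11.75 m, giving peak height M/(n_e·A·√(4πDt)) = 22.8/(0.37 × 14.5 × 11.75) = 0.3617 kg/m³.
(x−vt)²/(4Dt) = (-7.28)²/(4 × 0.0262 × 419) = 1.207; exp(−1.207) = 0.2991.
C = 0.3617 × 0.2991 = 0.108 kg/m³.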